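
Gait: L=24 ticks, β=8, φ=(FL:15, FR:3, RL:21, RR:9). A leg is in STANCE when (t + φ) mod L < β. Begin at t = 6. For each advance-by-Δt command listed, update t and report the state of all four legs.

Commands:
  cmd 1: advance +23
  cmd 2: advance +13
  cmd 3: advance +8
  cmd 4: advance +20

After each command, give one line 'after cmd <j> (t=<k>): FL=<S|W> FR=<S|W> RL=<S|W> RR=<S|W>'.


start t=6: FL=W FR=W RL=S RR=W
cmd 1: advance +23 → t=29, phase=(20,8,2,14) → FL=W FR=W RL=S RR=W
cmd 2: advance +13 → t=42, phase=(9,21,15,3) → FL=W FR=W RL=W RR=S
cmd 3: advance +8 → t=50, phase=(17,5,23,11) → FL=W FR=S RL=W RR=W
cmd 4: advance +20 → t=70, phase=(13,1,19,7) → FL=W FR=S RL=W RR=S

after cmd 1 (t=29): FL=W FR=W RL=S RR=W
after cmd 2 (t=42): FL=W FR=W RL=W RR=S
after cmd 3 (t=50): FL=W FR=S RL=W RR=W
after cmd 4 (t=70): FL=W FR=S RL=W RR=S


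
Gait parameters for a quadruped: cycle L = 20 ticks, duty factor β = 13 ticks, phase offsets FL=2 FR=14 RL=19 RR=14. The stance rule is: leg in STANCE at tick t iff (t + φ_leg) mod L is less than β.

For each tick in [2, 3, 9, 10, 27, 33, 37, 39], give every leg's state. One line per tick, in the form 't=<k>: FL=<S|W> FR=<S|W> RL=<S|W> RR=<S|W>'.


t=2: phase=(4,16,1,16) vs β=13 → FL=S FR=W RL=S RR=W
t=3: phase=(5,17,2,17) vs β=13 → FL=S FR=W RL=S RR=W
t=9: phase=(11,3,8,3) vs β=13 → FL=S FR=S RL=S RR=S
t=10: phase=(12,4,9,4) vs β=13 → FL=S FR=S RL=S RR=S
t=27: phase=(9,1,6,1) vs β=13 → FL=S FR=S RL=S RR=S
t=33: phase=(15,7,12,7) vs β=13 → FL=W FR=S RL=S RR=S
t=37: phase=(19,11,16,11) vs β=13 → FL=W FR=S RL=W RR=S
t=39: phase=(1,13,18,13) vs β=13 → FL=S FR=W RL=W RR=W

t=2: FL=S FR=W RL=S RR=W
t=3: FL=S FR=W RL=S RR=W
t=9: FL=S FR=S RL=S RR=S
t=10: FL=S FR=S RL=S RR=S
t=27: FL=S FR=S RL=S RR=S
t=33: FL=W FR=S RL=S RR=S
t=37: FL=W FR=S RL=W RR=S
t=39: FL=S FR=W RL=W RR=W


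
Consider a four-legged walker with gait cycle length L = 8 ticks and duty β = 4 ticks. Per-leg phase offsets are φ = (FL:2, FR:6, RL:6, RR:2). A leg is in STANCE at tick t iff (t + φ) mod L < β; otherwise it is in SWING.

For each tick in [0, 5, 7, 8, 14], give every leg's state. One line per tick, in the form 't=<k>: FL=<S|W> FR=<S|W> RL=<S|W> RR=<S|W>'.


t=0: phase=(2,6,6,2) vs β=4 → FL=S FR=W RL=W RR=S
t=5: phase=(7,3,3,7) vs β=4 → FL=W FR=S RL=S RR=W
t=7: phase=(1,5,5,1) vs β=4 → FL=S FR=W RL=W RR=S
t=8: phase=(2,6,6,2) vs β=4 → FL=S FR=W RL=W RR=S
t=14: phase=(0,4,4,0) vs β=4 → FL=S FR=W RL=W RR=S

t=0: FL=S FR=W RL=W RR=S
t=5: FL=W FR=S RL=S RR=W
t=7: FL=S FR=W RL=W RR=S
t=8: FL=S FR=W RL=W RR=S
t=14: FL=S FR=W RL=W RR=S


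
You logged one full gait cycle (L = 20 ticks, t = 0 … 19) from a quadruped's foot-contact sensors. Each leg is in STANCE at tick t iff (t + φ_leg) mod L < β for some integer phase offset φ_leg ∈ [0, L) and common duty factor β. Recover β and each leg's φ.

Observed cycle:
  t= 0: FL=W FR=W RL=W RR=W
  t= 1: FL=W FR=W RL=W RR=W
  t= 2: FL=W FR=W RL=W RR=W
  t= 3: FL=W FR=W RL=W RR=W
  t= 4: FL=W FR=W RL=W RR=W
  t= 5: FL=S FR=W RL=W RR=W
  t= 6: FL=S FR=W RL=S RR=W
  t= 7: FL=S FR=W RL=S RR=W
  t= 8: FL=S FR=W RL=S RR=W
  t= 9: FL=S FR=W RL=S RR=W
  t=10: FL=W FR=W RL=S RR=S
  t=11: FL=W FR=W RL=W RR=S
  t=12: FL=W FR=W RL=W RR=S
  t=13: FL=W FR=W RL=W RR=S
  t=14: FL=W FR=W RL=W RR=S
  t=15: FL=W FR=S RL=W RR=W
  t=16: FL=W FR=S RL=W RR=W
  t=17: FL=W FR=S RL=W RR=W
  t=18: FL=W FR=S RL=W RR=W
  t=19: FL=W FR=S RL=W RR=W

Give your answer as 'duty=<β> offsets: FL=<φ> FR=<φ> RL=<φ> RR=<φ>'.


duty β = stance ticks per leg = 5
FL: stance ticks = 5; W→S at t=5 → φ=15
FR: stance ticks = 5; W→S at t=15 → φ=5
RL: stance ticks = 5; W→S at t=6 → φ=14
RR: stance ticks = 5; W→S at t=10 → φ=10

duty=5 offsets: FL=15 FR=5 RL=14 RR=10


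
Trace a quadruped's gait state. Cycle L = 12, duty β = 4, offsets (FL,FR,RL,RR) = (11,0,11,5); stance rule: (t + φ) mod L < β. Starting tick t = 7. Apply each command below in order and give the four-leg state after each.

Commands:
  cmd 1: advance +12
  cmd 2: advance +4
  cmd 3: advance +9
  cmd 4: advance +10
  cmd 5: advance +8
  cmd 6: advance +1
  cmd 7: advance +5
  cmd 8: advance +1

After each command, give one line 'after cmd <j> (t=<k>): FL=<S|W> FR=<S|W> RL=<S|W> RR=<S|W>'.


start t=7: FL=W FR=W RL=W RR=S
cmd 1: advance +12 → t=19, phase=(6,7,6,0) → FL=W FR=W RL=W RR=S
cmd 2: advance +4 → t=23, phase=(10,11,10,4) → FL=W FR=W RL=W RR=W
cmd 3: advance +9 → t=32, phase=(7,8,7,1) → FL=W FR=W RL=W RR=S
cmd 4: advance +10 → t=42, phase=(5,6,5,11) → FL=W FR=W RL=W RR=W
cmd 5: advance +8 → t=50, phase=(1,2,1,7) → FL=S FR=S RL=S RR=W
cmd 6: advance +1 → t=51, phase=(2,3,2,8) → FL=S FR=S RL=S RR=W
cmd 7: advance +5 → t=56, phase=(7,8,7,1) → FL=W FR=W RL=W RR=S
cmd 8: advance +1 → t=57, phase=(8,9,8,2) → FL=W FR=W RL=W RR=S

after cmd 1 (t=19): FL=W FR=W RL=W RR=S
after cmd 2 (t=23): FL=W FR=W RL=W RR=W
after cmd 3 (t=32): FL=W FR=W RL=W RR=S
after cmd 4 (t=42): FL=W FR=W RL=W RR=W
after cmd 5 (t=50): FL=S FR=S RL=S RR=W
after cmd 6 (t=51): FL=S FR=S RL=S RR=W
after cmd 7 (t=56): FL=W FR=W RL=W RR=S
after cmd 8 (t=57): FL=W FR=W RL=W RR=S


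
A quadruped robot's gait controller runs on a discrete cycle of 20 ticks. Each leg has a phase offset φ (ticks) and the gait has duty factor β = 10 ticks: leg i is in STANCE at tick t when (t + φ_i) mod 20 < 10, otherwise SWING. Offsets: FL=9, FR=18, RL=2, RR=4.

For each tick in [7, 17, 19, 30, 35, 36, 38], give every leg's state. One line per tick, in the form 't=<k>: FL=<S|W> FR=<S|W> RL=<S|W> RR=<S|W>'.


t=7: FL=W FR=S RL=S RR=W
t=17: FL=S FR=W RL=W RR=S
t=19: FL=S FR=W RL=S RR=S
t=30: FL=W FR=S RL=W RR=W
t=35: FL=S FR=W RL=W RR=W
t=36: FL=S FR=W RL=W RR=S
t=38: FL=S FR=W RL=S RR=S

t=7: phase=(16,5,9,11) vs β=10 → FL=W FR=S RL=S RR=W
t=17: phase=(6,15,19,1) vs β=10 → FL=S FR=W RL=W RR=S
t=19: phase=(8,17,1,3) vs β=10 → FL=S FR=W RL=S RR=S
t=30: phase=(19,8,12,14) vs β=10 → FL=W FR=S RL=W RR=W
t=35: phase=(4,13,17,19) vs β=10 → FL=S FR=W RL=W RR=W
t=36: phase=(5,14,18,0) vs β=10 → FL=S FR=W RL=W RR=S
t=38: phase=(7,16,0,2) vs β=10 → FL=S FR=W RL=S RR=S


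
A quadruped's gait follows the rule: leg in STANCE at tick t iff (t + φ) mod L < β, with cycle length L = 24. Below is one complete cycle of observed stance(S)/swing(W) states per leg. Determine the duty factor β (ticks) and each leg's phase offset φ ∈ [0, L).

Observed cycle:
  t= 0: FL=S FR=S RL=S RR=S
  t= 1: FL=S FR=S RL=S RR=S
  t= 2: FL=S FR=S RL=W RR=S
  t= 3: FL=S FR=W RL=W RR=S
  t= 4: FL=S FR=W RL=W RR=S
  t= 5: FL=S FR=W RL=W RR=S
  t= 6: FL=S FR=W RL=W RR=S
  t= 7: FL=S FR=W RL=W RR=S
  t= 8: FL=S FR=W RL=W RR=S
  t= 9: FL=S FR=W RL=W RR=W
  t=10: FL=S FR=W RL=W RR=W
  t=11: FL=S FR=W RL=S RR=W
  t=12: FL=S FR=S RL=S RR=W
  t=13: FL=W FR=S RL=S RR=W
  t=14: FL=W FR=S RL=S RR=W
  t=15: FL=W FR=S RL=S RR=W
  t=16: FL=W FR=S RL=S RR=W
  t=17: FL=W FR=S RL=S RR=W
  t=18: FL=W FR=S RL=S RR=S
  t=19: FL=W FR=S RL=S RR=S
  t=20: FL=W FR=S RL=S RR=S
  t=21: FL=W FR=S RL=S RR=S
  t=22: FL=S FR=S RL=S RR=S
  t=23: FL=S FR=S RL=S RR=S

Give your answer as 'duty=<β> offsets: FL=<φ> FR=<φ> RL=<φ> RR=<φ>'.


duty β = stance ticks per leg = 15
FL: stance ticks = 15; W→S at t=22 → φ=2
FR: stance ticks = 15; W→S at t=12 → φ=12
RL: stance ticks = 15; W→S at t=11 → φ=13
RR: stance ticks = 15; W→S at t=18 → φ=6

duty=15 offsets: FL=2 FR=12 RL=13 RR=6


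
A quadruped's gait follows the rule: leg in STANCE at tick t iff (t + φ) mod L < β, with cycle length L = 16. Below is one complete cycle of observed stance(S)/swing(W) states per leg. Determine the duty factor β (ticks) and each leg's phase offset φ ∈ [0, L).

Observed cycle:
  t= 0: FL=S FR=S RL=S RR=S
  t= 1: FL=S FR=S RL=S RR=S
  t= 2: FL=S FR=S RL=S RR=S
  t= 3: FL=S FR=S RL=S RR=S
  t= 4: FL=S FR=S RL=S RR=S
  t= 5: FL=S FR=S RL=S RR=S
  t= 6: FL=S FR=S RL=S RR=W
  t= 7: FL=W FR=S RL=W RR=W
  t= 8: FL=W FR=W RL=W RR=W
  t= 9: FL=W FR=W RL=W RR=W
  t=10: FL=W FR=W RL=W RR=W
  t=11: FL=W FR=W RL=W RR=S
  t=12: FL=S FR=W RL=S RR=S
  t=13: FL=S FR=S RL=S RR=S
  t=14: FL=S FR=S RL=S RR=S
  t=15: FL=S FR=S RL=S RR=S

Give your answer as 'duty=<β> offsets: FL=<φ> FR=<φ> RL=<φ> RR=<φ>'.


duty β = stance ticks per leg = 11
FL: stance ticks = 11; W→S at t=12 → φ=4
FR: stance ticks = 11; W→S at t=13 → φ=3
RL: stance ticks = 11; W→S at t=12 → φ=4
RR: stance ticks = 11; W→S at t=11 → φ=5

duty=11 offsets: FL=4 FR=3 RL=4 RR=5


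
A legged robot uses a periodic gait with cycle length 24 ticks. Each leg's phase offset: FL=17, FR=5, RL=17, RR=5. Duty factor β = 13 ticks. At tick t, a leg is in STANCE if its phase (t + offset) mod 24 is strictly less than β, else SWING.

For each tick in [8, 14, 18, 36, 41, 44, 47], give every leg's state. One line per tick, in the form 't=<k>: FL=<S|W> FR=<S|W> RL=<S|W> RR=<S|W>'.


t=8: phase=(1,13,1,13) vs β=13 → FL=S FR=W RL=S RR=W
t=14: phase=(7,19,7,19) vs β=13 → FL=S FR=W RL=S RR=W
t=18: phase=(11,23,11,23) vs β=13 → FL=S FR=W RL=S RR=W
t=36: phase=(5,17,5,17) vs β=13 → FL=S FR=W RL=S RR=W
t=41: phase=(10,22,10,22) vs β=13 → FL=S FR=W RL=S RR=W
t=44: phase=(13,1,13,1) vs β=13 → FL=W FR=S RL=W RR=S
t=47: phase=(16,4,16,4) vs β=13 → FL=W FR=S RL=W RR=S

t=8: FL=S FR=W RL=S RR=W
t=14: FL=S FR=W RL=S RR=W
t=18: FL=S FR=W RL=S RR=W
t=36: FL=S FR=W RL=S RR=W
t=41: FL=S FR=W RL=S RR=W
t=44: FL=W FR=S RL=W RR=S
t=47: FL=W FR=S RL=W RR=S


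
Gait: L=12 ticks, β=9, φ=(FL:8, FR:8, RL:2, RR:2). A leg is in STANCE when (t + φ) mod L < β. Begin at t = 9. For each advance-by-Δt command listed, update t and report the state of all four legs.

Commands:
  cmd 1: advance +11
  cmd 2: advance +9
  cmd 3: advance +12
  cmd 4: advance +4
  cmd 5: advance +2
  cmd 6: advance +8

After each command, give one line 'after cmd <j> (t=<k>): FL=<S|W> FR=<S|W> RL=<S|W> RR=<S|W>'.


start t=9: FL=S FR=S RL=W RR=W
cmd 1: advance +11 → t=20, phase=(4,4,10,10) → FL=S FR=S RL=W RR=W
cmd 2: advance +9 → t=29, phase=(1,1,7,7) → FL=S FR=S RL=S RR=S
cmd 3: advance +12 → t=41, phase=(1,1,7,7) → FL=S FR=S RL=S RR=S
cmd 4: advance +4 → t=45, phase=(5,5,11,11) → FL=S FR=S RL=W RR=W
cmd 5: advance +2 → t=47, phase=(7,7,1,1) → FL=S FR=S RL=S RR=S
cmd 6: advance +8 → t=55, phase=(3,3,9,9) → FL=S FR=S RL=W RR=W

after cmd 1 (t=20): FL=S FR=S RL=W RR=W
after cmd 2 (t=29): FL=S FR=S RL=S RR=S
after cmd 3 (t=41): FL=S FR=S RL=S RR=S
after cmd 4 (t=45): FL=S FR=S RL=W RR=W
after cmd 5 (t=47): FL=S FR=S RL=S RR=S
after cmd 6 (t=55): FL=S FR=S RL=W RR=W


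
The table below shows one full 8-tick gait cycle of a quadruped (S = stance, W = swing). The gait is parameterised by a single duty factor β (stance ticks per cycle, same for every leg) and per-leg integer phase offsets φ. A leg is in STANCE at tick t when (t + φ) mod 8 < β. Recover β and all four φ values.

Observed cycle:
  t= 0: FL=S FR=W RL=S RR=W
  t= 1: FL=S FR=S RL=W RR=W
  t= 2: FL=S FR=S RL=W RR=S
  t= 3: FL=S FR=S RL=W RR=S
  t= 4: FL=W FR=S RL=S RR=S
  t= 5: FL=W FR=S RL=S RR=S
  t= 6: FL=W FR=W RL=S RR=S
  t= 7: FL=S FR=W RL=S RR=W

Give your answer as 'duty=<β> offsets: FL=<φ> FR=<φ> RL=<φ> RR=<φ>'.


duty β = stance ticks per leg = 5
FL: stance ticks = 5; W→S at t=7 → φ=1
FR: stance ticks = 5; W→S at t=1 → φ=7
RL: stance ticks = 5; W→S at t=4 → φ=4
RR: stance ticks = 5; W→S at t=2 → φ=6

duty=5 offsets: FL=1 FR=7 RL=4 RR=6


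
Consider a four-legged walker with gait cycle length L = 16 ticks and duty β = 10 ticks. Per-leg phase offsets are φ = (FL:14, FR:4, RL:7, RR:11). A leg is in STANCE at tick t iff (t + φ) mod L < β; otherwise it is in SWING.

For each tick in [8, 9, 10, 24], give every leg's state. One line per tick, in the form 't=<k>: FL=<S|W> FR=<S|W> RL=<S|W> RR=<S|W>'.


t=8: FL=S FR=W RL=W RR=S
t=9: FL=S FR=W RL=S RR=S
t=10: FL=S FR=W RL=S RR=S
t=24: FL=S FR=W RL=W RR=S

t=8: phase=(6,12,15,3) vs β=10 → FL=S FR=W RL=W RR=S
t=9: phase=(7,13,0,4) vs β=10 → FL=S FR=W RL=S RR=S
t=10: phase=(8,14,1,5) vs β=10 → FL=S FR=W RL=S RR=S
t=24: phase=(6,12,15,3) vs β=10 → FL=S FR=W RL=W RR=S


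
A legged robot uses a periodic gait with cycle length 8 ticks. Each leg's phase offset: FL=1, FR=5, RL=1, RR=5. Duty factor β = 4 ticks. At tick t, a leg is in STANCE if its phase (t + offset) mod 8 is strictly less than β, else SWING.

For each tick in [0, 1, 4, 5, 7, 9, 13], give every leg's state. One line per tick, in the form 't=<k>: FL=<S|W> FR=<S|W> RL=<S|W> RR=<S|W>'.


t=0: FL=S FR=W RL=S RR=W
t=1: FL=S FR=W RL=S RR=W
t=4: FL=W FR=S RL=W RR=S
t=5: FL=W FR=S RL=W RR=S
t=7: FL=S FR=W RL=S RR=W
t=9: FL=S FR=W RL=S RR=W
t=13: FL=W FR=S RL=W RR=S

t=0: phase=(1,5,1,5) vs β=4 → FL=S FR=W RL=S RR=W
t=1: phase=(2,6,2,6) vs β=4 → FL=S FR=W RL=S RR=W
t=4: phase=(5,1,5,1) vs β=4 → FL=W FR=S RL=W RR=S
t=5: phase=(6,2,6,2) vs β=4 → FL=W FR=S RL=W RR=S
t=7: phase=(0,4,0,4) vs β=4 → FL=S FR=W RL=S RR=W
t=9: phase=(2,6,2,6) vs β=4 → FL=S FR=W RL=S RR=W
t=13: phase=(6,2,6,2) vs β=4 → FL=W FR=S RL=W RR=S


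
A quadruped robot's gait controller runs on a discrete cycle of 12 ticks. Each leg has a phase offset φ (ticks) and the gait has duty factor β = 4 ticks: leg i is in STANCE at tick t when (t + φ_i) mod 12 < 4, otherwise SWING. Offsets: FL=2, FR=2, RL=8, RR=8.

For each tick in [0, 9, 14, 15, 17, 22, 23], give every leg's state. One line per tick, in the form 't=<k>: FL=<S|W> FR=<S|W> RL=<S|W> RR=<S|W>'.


t=0: FL=S FR=S RL=W RR=W
t=9: FL=W FR=W RL=W RR=W
t=14: FL=W FR=W RL=W RR=W
t=15: FL=W FR=W RL=W RR=W
t=17: FL=W FR=W RL=S RR=S
t=22: FL=S FR=S RL=W RR=W
t=23: FL=S FR=S RL=W RR=W

t=0: phase=(2,2,8,8) vs β=4 → FL=S FR=S RL=W RR=W
t=9: phase=(11,11,5,5) vs β=4 → FL=W FR=W RL=W RR=W
t=14: phase=(4,4,10,10) vs β=4 → FL=W FR=W RL=W RR=W
t=15: phase=(5,5,11,11) vs β=4 → FL=W FR=W RL=W RR=W
t=17: phase=(7,7,1,1) vs β=4 → FL=W FR=W RL=S RR=S
t=22: phase=(0,0,6,6) vs β=4 → FL=S FR=S RL=W RR=W
t=23: phase=(1,1,7,7) vs β=4 → FL=S FR=S RL=W RR=W


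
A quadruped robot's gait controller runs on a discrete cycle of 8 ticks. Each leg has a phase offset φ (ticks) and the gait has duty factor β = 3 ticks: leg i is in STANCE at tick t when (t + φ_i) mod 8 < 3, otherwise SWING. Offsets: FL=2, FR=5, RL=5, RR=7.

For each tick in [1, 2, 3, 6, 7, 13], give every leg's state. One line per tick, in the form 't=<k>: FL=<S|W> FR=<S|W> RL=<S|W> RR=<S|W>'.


t=1: phase=(3,6,6,0) vs β=3 → FL=W FR=W RL=W RR=S
t=2: phase=(4,7,7,1) vs β=3 → FL=W FR=W RL=W RR=S
t=3: phase=(5,0,0,2) vs β=3 → FL=W FR=S RL=S RR=S
t=6: phase=(0,3,3,5) vs β=3 → FL=S FR=W RL=W RR=W
t=7: phase=(1,4,4,6) vs β=3 → FL=S FR=W RL=W RR=W
t=13: phase=(7,2,2,4) vs β=3 → FL=W FR=S RL=S RR=W

t=1: FL=W FR=W RL=W RR=S
t=2: FL=W FR=W RL=W RR=S
t=3: FL=W FR=S RL=S RR=S
t=6: FL=S FR=W RL=W RR=W
t=7: FL=S FR=W RL=W RR=W
t=13: FL=W FR=S RL=S RR=W


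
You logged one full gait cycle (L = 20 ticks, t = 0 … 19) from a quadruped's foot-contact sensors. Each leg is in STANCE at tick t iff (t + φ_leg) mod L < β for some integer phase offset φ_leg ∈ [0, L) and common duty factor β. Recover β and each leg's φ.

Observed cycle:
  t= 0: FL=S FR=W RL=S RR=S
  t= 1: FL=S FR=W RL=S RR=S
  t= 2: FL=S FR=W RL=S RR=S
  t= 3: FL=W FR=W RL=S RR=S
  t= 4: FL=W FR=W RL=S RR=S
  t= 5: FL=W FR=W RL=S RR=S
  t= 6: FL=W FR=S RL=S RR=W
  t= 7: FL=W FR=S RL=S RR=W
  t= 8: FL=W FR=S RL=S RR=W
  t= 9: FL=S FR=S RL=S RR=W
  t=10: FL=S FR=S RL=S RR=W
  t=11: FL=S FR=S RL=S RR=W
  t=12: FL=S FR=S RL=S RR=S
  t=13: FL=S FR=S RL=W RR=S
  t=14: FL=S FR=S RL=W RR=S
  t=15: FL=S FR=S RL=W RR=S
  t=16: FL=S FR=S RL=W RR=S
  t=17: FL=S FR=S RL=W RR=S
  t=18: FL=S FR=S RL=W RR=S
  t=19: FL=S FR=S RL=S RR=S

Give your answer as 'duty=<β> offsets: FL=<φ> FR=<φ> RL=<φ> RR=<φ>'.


duty β = stance ticks per leg = 14
FL: stance ticks = 14; W→S at t=9 → φ=11
FR: stance ticks = 14; W→S at t=6 → φ=14
RL: stance ticks = 14; W→S at t=19 → φ=1
RR: stance ticks = 14; W→S at t=12 → φ=8

duty=14 offsets: FL=11 FR=14 RL=1 RR=8


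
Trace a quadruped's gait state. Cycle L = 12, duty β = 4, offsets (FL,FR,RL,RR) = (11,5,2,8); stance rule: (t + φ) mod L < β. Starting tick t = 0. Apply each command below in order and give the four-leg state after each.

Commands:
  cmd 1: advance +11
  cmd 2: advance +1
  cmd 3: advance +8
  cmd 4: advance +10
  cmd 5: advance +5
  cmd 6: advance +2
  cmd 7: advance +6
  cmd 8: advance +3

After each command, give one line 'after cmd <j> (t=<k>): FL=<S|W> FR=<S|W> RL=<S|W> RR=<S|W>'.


after cmd 1 (t=11): FL=W FR=W RL=S RR=W
after cmd 2 (t=12): FL=W FR=W RL=S RR=W
after cmd 3 (t=20): FL=W FR=S RL=W RR=W
after cmd 4 (t=30): FL=W FR=W RL=W RR=S
after cmd 5 (t=35): FL=W FR=W RL=S RR=W
after cmd 6 (t=37): FL=S FR=W RL=S RR=W
after cmd 7 (t=43): FL=W FR=S RL=W RR=S
after cmd 8 (t=46): FL=W FR=S RL=S RR=W

start t=0: FL=W FR=W RL=S RR=W
cmd 1: advance +11 → t=11, phase=(10,4,1,7) → FL=W FR=W RL=S RR=W
cmd 2: advance +1 → t=12, phase=(11,5,2,8) → FL=W FR=W RL=S RR=W
cmd 3: advance +8 → t=20, phase=(7,1,10,4) → FL=W FR=S RL=W RR=W
cmd 4: advance +10 → t=30, phase=(5,11,8,2) → FL=W FR=W RL=W RR=S
cmd 5: advance +5 → t=35, phase=(10,4,1,7) → FL=W FR=W RL=S RR=W
cmd 6: advance +2 → t=37, phase=(0,6,3,9) → FL=S FR=W RL=S RR=W
cmd 7: advance +6 → t=43, phase=(6,0,9,3) → FL=W FR=S RL=W RR=S
cmd 8: advance +3 → t=46, phase=(9,3,0,6) → FL=W FR=S RL=S RR=W


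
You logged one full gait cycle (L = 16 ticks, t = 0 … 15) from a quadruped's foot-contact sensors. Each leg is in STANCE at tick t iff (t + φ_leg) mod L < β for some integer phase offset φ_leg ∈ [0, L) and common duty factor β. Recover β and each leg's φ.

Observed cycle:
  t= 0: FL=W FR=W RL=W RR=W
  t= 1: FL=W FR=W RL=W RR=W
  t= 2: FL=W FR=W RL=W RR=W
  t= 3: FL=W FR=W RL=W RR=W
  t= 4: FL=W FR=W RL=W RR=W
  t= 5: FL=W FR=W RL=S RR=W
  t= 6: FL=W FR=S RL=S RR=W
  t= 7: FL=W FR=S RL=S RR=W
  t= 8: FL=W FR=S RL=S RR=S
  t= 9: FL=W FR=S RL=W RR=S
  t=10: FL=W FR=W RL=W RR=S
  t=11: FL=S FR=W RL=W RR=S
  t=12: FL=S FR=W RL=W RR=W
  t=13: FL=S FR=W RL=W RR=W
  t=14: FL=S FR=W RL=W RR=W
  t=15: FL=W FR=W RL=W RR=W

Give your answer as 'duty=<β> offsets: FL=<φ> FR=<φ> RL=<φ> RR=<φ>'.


duty=4 offsets: FL=5 FR=10 RL=11 RR=8

duty β = stance ticks per leg = 4
FL: stance ticks = 4; W→S at t=11 → φ=5
FR: stance ticks = 4; W→S at t=6 → φ=10
RL: stance ticks = 4; W→S at t=5 → φ=11
RR: stance ticks = 4; W→S at t=8 → φ=8


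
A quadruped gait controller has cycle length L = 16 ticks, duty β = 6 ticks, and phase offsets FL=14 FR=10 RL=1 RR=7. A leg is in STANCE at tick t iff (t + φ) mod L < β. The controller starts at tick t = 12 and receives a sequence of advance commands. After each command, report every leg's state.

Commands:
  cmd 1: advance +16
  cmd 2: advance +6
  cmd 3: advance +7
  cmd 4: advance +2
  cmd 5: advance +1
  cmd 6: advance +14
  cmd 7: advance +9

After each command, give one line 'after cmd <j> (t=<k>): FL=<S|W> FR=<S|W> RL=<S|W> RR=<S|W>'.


start t=12: FL=W FR=W RL=W RR=S
cmd 1: advance +16 → t=28, phase=(10,6,13,3) → FL=W FR=W RL=W RR=S
cmd 2: advance +6 → t=34, phase=(0,12,3,9) → FL=S FR=W RL=S RR=W
cmd 3: advance +7 → t=41, phase=(7,3,10,0) → FL=W FR=S RL=W RR=S
cmd 4: advance +2 → t=43, phase=(9,5,12,2) → FL=W FR=S RL=W RR=S
cmd 5: advance +1 → t=44, phase=(10,6,13,3) → FL=W FR=W RL=W RR=S
cmd 6: advance +14 → t=58, phase=(8,4,11,1) → FL=W FR=S RL=W RR=S
cmd 7: advance +9 → t=67, phase=(1,13,4,10) → FL=S FR=W RL=S RR=W

after cmd 1 (t=28): FL=W FR=W RL=W RR=S
after cmd 2 (t=34): FL=S FR=W RL=S RR=W
after cmd 3 (t=41): FL=W FR=S RL=W RR=S
after cmd 4 (t=43): FL=W FR=S RL=W RR=S
after cmd 5 (t=44): FL=W FR=W RL=W RR=S
after cmd 6 (t=58): FL=W FR=S RL=W RR=S
after cmd 7 (t=67): FL=S FR=W RL=S RR=W


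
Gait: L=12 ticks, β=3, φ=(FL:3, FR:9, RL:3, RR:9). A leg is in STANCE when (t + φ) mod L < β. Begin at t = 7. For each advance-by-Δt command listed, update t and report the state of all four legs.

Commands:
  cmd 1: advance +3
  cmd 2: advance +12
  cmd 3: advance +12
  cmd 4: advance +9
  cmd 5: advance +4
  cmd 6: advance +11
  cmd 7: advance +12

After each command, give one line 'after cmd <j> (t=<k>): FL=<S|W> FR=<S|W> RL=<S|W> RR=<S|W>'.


start t=7: FL=W FR=W RL=W RR=W
cmd 1: advance +3 → t=10, phase=(1,7,1,7) → FL=S FR=W RL=S RR=W
cmd 2: advance +12 → t=22, phase=(1,7,1,7) → FL=S FR=W RL=S RR=W
cmd 3: advance +12 → t=34, phase=(1,7,1,7) → FL=S FR=W RL=S RR=W
cmd 4: advance +9 → t=43, phase=(10,4,10,4) → FL=W FR=W RL=W RR=W
cmd 5: advance +4 → t=47, phase=(2,8,2,8) → FL=S FR=W RL=S RR=W
cmd 6: advance +11 → t=58, phase=(1,7,1,7) → FL=S FR=W RL=S RR=W
cmd 7: advance +12 → t=70, phase=(1,7,1,7) → FL=S FR=W RL=S RR=W

after cmd 1 (t=10): FL=S FR=W RL=S RR=W
after cmd 2 (t=22): FL=S FR=W RL=S RR=W
after cmd 3 (t=34): FL=S FR=W RL=S RR=W
after cmd 4 (t=43): FL=W FR=W RL=W RR=W
after cmd 5 (t=47): FL=S FR=W RL=S RR=W
after cmd 6 (t=58): FL=S FR=W RL=S RR=W
after cmd 7 (t=70): FL=S FR=W RL=S RR=W


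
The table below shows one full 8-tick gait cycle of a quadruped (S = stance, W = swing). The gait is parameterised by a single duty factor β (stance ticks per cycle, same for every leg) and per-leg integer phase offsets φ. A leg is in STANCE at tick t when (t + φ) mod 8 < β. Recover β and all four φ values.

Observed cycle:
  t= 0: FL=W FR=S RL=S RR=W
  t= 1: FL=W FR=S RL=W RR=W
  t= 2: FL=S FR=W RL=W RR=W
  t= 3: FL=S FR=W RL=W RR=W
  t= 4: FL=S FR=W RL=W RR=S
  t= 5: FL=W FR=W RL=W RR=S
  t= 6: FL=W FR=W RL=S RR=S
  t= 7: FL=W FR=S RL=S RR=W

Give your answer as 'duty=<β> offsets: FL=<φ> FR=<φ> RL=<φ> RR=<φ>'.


duty=3 offsets: FL=6 FR=1 RL=2 RR=4

duty β = stance ticks per leg = 3
FL: stance ticks = 3; W→S at t=2 → φ=6
FR: stance ticks = 3; W→S at t=7 → φ=1
RL: stance ticks = 3; W→S at t=6 → φ=2
RR: stance ticks = 3; W→S at t=4 → φ=4


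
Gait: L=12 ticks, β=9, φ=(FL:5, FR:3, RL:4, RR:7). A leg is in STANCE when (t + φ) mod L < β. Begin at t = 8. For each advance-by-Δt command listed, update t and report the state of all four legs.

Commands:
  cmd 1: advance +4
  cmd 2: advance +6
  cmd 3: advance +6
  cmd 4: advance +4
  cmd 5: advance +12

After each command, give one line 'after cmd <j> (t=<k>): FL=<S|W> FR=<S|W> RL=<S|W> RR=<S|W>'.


start t=8: FL=S FR=W RL=S RR=S
cmd 1: advance +4 → t=12, phase=(5,3,4,7) → FL=S FR=S RL=S RR=S
cmd 2: advance +6 → t=18, phase=(11,9,10,1) → FL=W FR=W RL=W RR=S
cmd 3: advance +6 → t=24, phase=(5,3,4,7) → FL=S FR=S RL=S RR=S
cmd 4: advance +4 → t=28, phase=(9,7,8,11) → FL=W FR=S RL=S RR=W
cmd 5: advance +12 → t=40, phase=(9,7,8,11) → FL=W FR=S RL=S RR=W

after cmd 1 (t=12): FL=S FR=S RL=S RR=S
after cmd 2 (t=18): FL=W FR=W RL=W RR=S
after cmd 3 (t=24): FL=S FR=S RL=S RR=S
after cmd 4 (t=28): FL=W FR=S RL=S RR=W
after cmd 5 (t=40): FL=W FR=S RL=S RR=W


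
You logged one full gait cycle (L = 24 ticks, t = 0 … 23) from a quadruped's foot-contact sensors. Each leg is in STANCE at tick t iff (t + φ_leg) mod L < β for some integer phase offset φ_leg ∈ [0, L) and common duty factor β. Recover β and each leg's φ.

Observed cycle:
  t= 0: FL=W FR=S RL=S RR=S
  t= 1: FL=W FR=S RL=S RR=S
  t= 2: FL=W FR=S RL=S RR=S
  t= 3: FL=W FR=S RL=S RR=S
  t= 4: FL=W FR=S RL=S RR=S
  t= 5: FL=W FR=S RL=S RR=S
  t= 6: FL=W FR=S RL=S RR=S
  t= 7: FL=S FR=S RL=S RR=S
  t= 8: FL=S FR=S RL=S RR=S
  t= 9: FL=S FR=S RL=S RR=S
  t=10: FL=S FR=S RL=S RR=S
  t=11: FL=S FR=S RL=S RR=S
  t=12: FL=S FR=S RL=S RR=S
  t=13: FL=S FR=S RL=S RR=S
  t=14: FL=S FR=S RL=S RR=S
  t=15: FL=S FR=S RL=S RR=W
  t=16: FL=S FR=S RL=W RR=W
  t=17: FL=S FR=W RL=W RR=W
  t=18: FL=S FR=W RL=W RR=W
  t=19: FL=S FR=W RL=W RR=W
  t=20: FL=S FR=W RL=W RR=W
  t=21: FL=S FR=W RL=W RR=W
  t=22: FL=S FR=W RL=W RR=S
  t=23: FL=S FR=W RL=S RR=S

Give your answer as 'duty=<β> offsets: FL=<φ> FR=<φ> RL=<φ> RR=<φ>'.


duty=17 offsets: FL=17 FR=0 RL=1 RR=2

duty β = stance ticks per leg = 17
FL: stance ticks = 17; W→S at t=7 → φ=17
FR: stance ticks = 17; W→S at t=0 → φ=0
RL: stance ticks = 17; W→S at t=23 → φ=1
RR: stance ticks = 17; W→S at t=22 → φ=2


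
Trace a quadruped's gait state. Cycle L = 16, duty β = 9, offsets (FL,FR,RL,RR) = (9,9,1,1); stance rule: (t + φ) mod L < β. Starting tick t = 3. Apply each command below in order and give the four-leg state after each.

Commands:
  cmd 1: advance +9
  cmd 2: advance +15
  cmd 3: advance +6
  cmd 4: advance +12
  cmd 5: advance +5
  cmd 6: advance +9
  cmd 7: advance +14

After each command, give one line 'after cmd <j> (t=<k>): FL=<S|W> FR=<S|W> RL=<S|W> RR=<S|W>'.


start t=3: FL=W FR=W RL=S RR=S
cmd 1: advance +9 → t=12, phase=(5,5,13,13) → FL=S FR=S RL=W RR=W
cmd 2: advance +15 → t=27, phase=(4,4,12,12) → FL=S FR=S RL=W RR=W
cmd 3: advance +6 → t=33, phase=(10,10,2,2) → FL=W FR=W RL=S RR=S
cmd 4: advance +12 → t=45, phase=(6,6,14,14) → FL=S FR=S RL=W RR=W
cmd 5: advance +5 → t=50, phase=(11,11,3,3) → FL=W FR=W RL=S RR=S
cmd 6: advance +9 → t=59, phase=(4,4,12,12) → FL=S FR=S RL=W RR=W
cmd 7: advance +14 → t=73, phase=(2,2,10,10) → FL=S FR=S RL=W RR=W

after cmd 1 (t=12): FL=S FR=S RL=W RR=W
after cmd 2 (t=27): FL=S FR=S RL=W RR=W
after cmd 3 (t=33): FL=W FR=W RL=S RR=S
after cmd 4 (t=45): FL=S FR=S RL=W RR=W
after cmd 5 (t=50): FL=W FR=W RL=S RR=S
after cmd 6 (t=59): FL=S FR=S RL=W RR=W
after cmd 7 (t=73): FL=S FR=S RL=W RR=W


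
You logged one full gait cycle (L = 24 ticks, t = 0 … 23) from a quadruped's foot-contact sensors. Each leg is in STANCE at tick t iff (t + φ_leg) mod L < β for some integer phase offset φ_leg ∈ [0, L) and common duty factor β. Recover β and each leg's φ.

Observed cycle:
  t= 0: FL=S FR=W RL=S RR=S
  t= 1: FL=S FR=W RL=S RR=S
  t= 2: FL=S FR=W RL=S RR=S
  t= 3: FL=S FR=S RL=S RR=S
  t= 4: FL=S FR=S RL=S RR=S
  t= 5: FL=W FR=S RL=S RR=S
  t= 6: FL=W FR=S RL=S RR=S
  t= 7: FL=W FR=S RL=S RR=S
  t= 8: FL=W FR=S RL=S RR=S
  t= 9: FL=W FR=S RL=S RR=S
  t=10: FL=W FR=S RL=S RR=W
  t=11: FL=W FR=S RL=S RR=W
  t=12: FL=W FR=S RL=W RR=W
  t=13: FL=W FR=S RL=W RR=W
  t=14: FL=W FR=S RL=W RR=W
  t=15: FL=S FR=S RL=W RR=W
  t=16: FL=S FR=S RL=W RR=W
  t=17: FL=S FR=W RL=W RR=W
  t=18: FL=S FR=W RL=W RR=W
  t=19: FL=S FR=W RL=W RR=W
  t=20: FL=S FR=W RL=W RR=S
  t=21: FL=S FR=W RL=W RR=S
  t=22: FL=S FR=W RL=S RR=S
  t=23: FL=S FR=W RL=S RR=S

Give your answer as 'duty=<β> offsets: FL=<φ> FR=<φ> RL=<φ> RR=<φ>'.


duty=14 offsets: FL=9 FR=21 RL=2 RR=4

duty β = stance ticks per leg = 14
FL: stance ticks = 14; W→S at t=15 → φ=9
FR: stance ticks = 14; W→S at t=3 → φ=21
RL: stance ticks = 14; W→S at t=22 → φ=2
RR: stance ticks = 14; W→S at t=20 → φ=4


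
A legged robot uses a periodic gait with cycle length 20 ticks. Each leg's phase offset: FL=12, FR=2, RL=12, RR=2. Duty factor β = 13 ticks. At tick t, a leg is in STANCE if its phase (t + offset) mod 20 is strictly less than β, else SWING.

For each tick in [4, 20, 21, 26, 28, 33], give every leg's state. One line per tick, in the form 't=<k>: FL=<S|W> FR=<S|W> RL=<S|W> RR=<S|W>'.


t=4: FL=W FR=S RL=W RR=S
t=20: FL=S FR=S RL=S RR=S
t=21: FL=W FR=S RL=W RR=S
t=26: FL=W FR=S RL=W RR=S
t=28: FL=S FR=S RL=S RR=S
t=33: FL=S FR=W RL=S RR=W

t=4: phase=(16,6,16,6) vs β=13 → FL=W FR=S RL=W RR=S
t=20: phase=(12,2,12,2) vs β=13 → FL=S FR=S RL=S RR=S
t=21: phase=(13,3,13,3) vs β=13 → FL=W FR=S RL=W RR=S
t=26: phase=(18,8,18,8) vs β=13 → FL=W FR=S RL=W RR=S
t=28: phase=(0,10,0,10) vs β=13 → FL=S FR=S RL=S RR=S
t=33: phase=(5,15,5,15) vs β=13 → FL=S FR=W RL=S RR=W


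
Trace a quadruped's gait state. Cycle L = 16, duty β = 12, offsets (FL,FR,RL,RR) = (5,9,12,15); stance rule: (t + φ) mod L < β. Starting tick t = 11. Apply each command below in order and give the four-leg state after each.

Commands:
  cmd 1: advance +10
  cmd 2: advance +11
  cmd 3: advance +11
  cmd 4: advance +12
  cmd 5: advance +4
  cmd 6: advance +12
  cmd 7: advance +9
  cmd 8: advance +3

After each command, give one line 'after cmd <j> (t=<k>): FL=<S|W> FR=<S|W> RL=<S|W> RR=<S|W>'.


after cmd 1 (t=21): FL=S FR=W RL=S RR=S
after cmd 2 (t=32): FL=S FR=S RL=W RR=W
after cmd 3 (t=43): FL=S FR=S RL=S RR=S
after cmd 4 (t=55): FL=W FR=S RL=S RR=S
after cmd 5 (t=59): FL=S FR=S RL=S RR=S
after cmd 6 (t=71): FL=W FR=S RL=S RR=S
after cmd 7 (t=80): FL=S FR=S RL=W RR=W
after cmd 8 (t=83): FL=S FR=W RL=W RR=S

start t=11: FL=S FR=S RL=S RR=S
cmd 1: advance +10 → t=21, phase=(10,14,1,4) → FL=S FR=W RL=S RR=S
cmd 2: advance +11 → t=32, phase=(5,9,12,15) → FL=S FR=S RL=W RR=W
cmd 3: advance +11 → t=43, phase=(0,4,7,10) → FL=S FR=S RL=S RR=S
cmd 4: advance +12 → t=55, phase=(12,0,3,6) → FL=W FR=S RL=S RR=S
cmd 5: advance +4 → t=59, phase=(0,4,7,10) → FL=S FR=S RL=S RR=S
cmd 6: advance +12 → t=71, phase=(12,0,3,6) → FL=W FR=S RL=S RR=S
cmd 7: advance +9 → t=80, phase=(5,9,12,15) → FL=S FR=S RL=W RR=W
cmd 8: advance +3 → t=83, phase=(8,12,15,2) → FL=S FR=W RL=W RR=S


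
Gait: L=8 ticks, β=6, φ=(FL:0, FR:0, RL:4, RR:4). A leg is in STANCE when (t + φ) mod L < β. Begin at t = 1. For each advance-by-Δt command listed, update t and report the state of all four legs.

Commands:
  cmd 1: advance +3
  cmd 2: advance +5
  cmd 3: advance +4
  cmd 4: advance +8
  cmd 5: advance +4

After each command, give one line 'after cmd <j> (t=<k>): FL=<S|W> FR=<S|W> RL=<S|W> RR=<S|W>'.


start t=1: FL=S FR=S RL=S RR=S
cmd 1: advance +3 → t=4, phase=(4,4,0,0) → FL=S FR=S RL=S RR=S
cmd 2: advance +5 → t=9, phase=(1,1,5,5) → FL=S FR=S RL=S RR=S
cmd 3: advance +4 → t=13, phase=(5,5,1,1) → FL=S FR=S RL=S RR=S
cmd 4: advance +8 → t=21, phase=(5,5,1,1) → FL=S FR=S RL=S RR=S
cmd 5: advance +4 → t=25, phase=(1,1,5,5) → FL=S FR=S RL=S RR=S

after cmd 1 (t=4): FL=S FR=S RL=S RR=S
after cmd 2 (t=9): FL=S FR=S RL=S RR=S
after cmd 3 (t=13): FL=S FR=S RL=S RR=S
after cmd 4 (t=21): FL=S FR=S RL=S RR=S
after cmd 5 (t=25): FL=S FR=S RL=S RR=S


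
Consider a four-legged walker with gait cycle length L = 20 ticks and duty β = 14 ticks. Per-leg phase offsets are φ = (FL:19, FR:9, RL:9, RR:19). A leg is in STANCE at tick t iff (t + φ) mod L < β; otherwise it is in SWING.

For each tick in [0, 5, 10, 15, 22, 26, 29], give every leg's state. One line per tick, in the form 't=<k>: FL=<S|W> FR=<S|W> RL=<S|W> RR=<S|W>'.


t=0: FL=W FR=S RL=S RR=W
t=5: FL=S FR=W RL=W RR=S
t=10: FL=S FR=W RL=W RR=S
t=15: FL=W FR=S RL=S RR=W
t=22: FL=S FR=S RL=S RR=S
t=26: FL=S FR=W RL=W RR=S
t=29: FL=S FR=W RL=W RR=S

t=0: phase=(19,9,9,19) vs β=14 → FL=W FR=S RL=S RR=W
t=5: phase=(4,14,14,4) vs β=14 → FL=S FR=W RL=W RR=S
t=10: phase=(9,19,19,9) vs β=14 → FL=S FR=W RL=W RR=S
t=15: phase=(14,4,4,14) vs β=14 → FL=W FR=S RL=S RR=W
t=22: phase=(1,11,11,1) vs β=14 → FL=S FR=S RL=S RR=S
t=26: phase=(5,15,15,5) vs β=14 → FL=S FR=W RL=W RR=S
t=29: phase=(8,18,18,8) vs β=14 → FL=S FR=W RL=W RR=S


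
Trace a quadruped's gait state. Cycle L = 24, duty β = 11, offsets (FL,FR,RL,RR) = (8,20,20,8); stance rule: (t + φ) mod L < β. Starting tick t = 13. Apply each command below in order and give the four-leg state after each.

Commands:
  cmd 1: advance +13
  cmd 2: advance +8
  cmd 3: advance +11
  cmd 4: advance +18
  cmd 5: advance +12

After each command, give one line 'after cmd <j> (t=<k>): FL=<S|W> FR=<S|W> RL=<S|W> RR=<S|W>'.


start t=13: FL=W FR=S RL=S RR=W
cmd 1: advance +13 → t=26, phase=(10,22,22,10) → FL=S FR=W RL=W RR=S
cmd 2: advance +8 → t=34, phase=(18,6,6,18) → FL=W FR=S RL=S RR=W
cmd 3: advance +11 → t=45, phase=(5,17,17,5) → FL=S FR=W RL=W RR=S
cmd 4: advance +18 → t=63, phase=(23,11,11,23) → FL=W FR=W RL=W RR=W
cmd 5: advance +12 → t=75, phase=(11,23,23,11) → FL=W FR=W RL=W RR=W

after cmd 1 (t=26): FL=S FR=W RL=W RR=S
after cmd 2 (t=34): FL=W FR=S RL=S RR=W
after cmd 3 (t=45): FL=S FR=W RL=W RR=S
after cmd 4 (t=63): FL=W FR=W RL=W RR=W
after cmd 5 (t=75): FL=W FR=W RL=W RR=W


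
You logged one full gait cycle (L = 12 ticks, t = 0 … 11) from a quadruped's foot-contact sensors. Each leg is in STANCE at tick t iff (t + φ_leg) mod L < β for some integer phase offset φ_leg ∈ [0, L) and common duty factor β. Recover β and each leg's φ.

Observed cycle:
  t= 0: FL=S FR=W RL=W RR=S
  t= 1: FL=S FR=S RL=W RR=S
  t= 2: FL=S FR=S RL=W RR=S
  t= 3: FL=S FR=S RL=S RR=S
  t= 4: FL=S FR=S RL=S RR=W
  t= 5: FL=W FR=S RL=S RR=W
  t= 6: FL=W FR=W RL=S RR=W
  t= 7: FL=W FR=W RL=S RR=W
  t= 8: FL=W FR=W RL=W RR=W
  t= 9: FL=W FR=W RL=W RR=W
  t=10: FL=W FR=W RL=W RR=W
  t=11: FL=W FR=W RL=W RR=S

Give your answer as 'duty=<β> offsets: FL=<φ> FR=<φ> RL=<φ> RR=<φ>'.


duty=5 offsets: FL=0 FR=11 RL=9 RR=1

duty β = stance ticks per leg = 5
FL: stance ticks = 5; W→S at t=0 → φ=0
FR: stance ticks = 5; W→S at t=1 → φ=11
RL: stance ticks = 5; W→S at t=3 → φ=9
RR: stance ticks = 5; W→S at t=11 → φ=1


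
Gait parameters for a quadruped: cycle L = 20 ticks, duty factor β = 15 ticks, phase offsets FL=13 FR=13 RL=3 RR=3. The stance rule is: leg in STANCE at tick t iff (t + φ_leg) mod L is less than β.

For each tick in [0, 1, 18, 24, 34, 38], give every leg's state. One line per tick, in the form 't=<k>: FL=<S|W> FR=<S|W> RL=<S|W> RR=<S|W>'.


t=0: phase=(13,13,3,3) vs β=15 → FL=S FR=S RL=S RR=S
t=1: phase=(14,14,4,4) vs β=15 → FL=S FR=S RL=S RR=S
t=18: phase=(11,11,1,1) vs β=15 → FL=S FR=S RL=S RR=S
t=24: phase=(17,17,7,7) vs β=15 → FL=W FR=W RL=S RR=S
t=34: phase=(7,7,17,17) vs β=15 → FL=S FR=S RL=W RR=W
t=38: phase=(11,11,1,1) vs β=15 → FL=S FR=S RL=S RR=S

t=0: FL=S FR=S RL=S RR=S
t=1: FL=S FR=S RL=S RR=S
t=18: FL=S FR=S RL=S RR=S
t=24: FL=W FR=W RL=S RR=S
t=34: FL=S FR=S RL=W RR=W
t=38: FL=S FR=S RL=S RR=S


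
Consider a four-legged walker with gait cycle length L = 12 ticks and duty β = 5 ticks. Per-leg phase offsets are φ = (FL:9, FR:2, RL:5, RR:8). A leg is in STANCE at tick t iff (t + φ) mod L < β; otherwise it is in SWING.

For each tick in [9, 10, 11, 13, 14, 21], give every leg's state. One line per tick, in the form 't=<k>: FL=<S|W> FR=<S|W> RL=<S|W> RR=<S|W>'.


t=9: FL=W FR=W RL=S RR=W
t=10: FL=W FR=S RL=S RR=W
t=11: FL=W FR=S RL=S RR=W
t=13: FL=W FR=S RL=W RR=W
t=14: FL=W FR=S RL=W RR=W
t=21: FL=W FR=W RL=S RR=W

t=9: phase=(6,11,2,5) vs β=5 → FL=W FR=W RL=S RR=W
t=10: phase=(7,0,3,6) vs β=5 → FL=W FR=S RL=S RR=W
t=11: phase=(8,1,4,7) vs β=5 → FL=W FR=S RL=S RR=W
t=13: phase=(10,3,6,9) vs β=5 → FL=W FR=S RL=W RR=W
t=14: phase=(11,4,7,10) vs β=5 → FL=W FR=S RL=W RR=W
t=21: phase=(6,11,2,5) vs β=5 → FL=W FR=W RL=S RR=W


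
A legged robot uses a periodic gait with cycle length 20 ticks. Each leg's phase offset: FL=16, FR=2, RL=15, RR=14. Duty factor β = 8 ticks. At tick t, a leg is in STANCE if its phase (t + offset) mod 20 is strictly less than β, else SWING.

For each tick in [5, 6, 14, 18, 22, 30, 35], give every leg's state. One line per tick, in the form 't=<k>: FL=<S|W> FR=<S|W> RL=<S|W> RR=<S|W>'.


t=5: phase=(1,7,0,19) vs β=8 → FL=S FR=S RL=S RR=W
t=6: phase=(2,8,1,0) vs β=8 → FL=S FR=W RL=S RR=S
t=14: phase=(10,16,9,8) vs β=8 → FL=W FR=W RL=W RR=W
t=18: phase=(14,0,13,12) vs β=8 → FL=W FR=S RL=W RR=W
t=22: phase=(18,4,17,16) vs β=8 → FL=W FR=S RL=W RR=W
t=30: phase=(6,12,5,4) vs β=8 → FL=S FR=W RL=S RR=S
t=35: phase=(11,17,10,9) vs β=8 → FL=W FR=W RL=W RR=W

t=5: FL=S FR=S RL=S RR=W
t=6: FL=S FR=W RL=S RR=S
t=14: FL=W FR=W RL=W RR=W
t=18: FL=W FR=S RL=W RR=W
t=22: FL=W FR=S RL=W RR=W
t=30: FL=S FR=W RL=S RR=S
t=35: FL=W FR=W RL=W RR=W


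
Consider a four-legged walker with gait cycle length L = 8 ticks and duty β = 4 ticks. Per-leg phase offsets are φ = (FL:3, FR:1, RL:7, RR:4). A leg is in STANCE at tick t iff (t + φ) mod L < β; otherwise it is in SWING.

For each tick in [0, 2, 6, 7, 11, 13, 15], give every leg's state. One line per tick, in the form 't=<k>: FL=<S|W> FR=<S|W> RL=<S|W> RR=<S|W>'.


t=0: phase=(3,1,7,4) vs β=4 → FL=S FR=S RL=W RR=W
t=2: phase=(5,3,1,6) vs β=4 → FL=W FR=S RL=S RR=W
t=6: phase=(1,7,5,2) vs β=4 → FL=S FR=W RL=W RR=S
t=7: phase=(2,0,6,3) vs β=4 → FL=S FR=S RL=W RR=S
t=11: phase=(6,4,2,7) vs β=4 → FL=W FR=W RL=S RR=W
t=13: phase=(0,6,4,1) vs β=4 → FL=S FR=W RL=W RR=S
t=15: phase=(2,0,6,3) vs β=4 → FL=S FR=S RL=W RR=S

t=0: FL=S FR=S RL=W RR=W
t=2: FL=W FR=S RL=S RR=W
t=6: FL=S FR=W RL=W RR=S
t=7: FL=S FR=S RL=W RR=S
t=11: FL=W FR=W RL=S RR=W
t=13: FL=S FR=W RL=W RR=S
t=15: FL=S FR=S RL=W RR=S


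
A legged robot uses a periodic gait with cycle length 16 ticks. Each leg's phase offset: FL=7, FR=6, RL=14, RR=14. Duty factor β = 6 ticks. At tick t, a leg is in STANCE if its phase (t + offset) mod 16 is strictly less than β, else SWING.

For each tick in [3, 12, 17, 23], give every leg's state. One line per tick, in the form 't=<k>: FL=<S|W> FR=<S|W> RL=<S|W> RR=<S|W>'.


t=3: phase=(10,9,1,1) vs β=6 → FL=W FR=W RL=S RR=S
t=12: phase=(3,2,10,10) vs β=6 → FL=S FR=S RL=W RR=W
t=17: phase=(8,7,15,15) vs β=6 → FL=W FR=W RL=W RR=W
t=23: phase=(14,13,5,5) vs β=6 → FL=W FR=W RL=S RR=S

t=3: FL=W FR=W RL=S RR=S
t=12: FL=S FR=S RL=W RR=W
t=17: FL=W FR=W RL=W RR=W
t=23: FL=W FR=W RL=S RR=S


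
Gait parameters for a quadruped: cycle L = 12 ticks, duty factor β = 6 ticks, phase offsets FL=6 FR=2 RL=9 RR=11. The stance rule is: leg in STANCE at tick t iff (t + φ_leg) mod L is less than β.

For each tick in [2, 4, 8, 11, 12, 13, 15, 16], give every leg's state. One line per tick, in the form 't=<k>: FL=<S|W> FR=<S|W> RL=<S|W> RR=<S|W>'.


t=2: phase=(8,4,11,1) vs β=6 → FL=W FR=S RL=W RR=S
t=4: phase=(10,6,1,3) vs β=6 → FL=W FR=W RL=S RR=S
t=8: phase=(2,10,5,7) vs β=6 → FL=S FR=W RL=S RR=W
t=11: phase=(5,1,8,10) vs β=6 → FL=S FR=S RL=W RR=W
t=12: phase=(6,2,9,11) vs β=6 → FL=W FR=S RL=W RR=W
t=13: phase=(7,3,10,0) vs β=6 → FL=W FR=S RL=W RR=S
t=15: phase=(9,5,0,2) vs β=6 → FL=W FR=S RL=S RR=S
t=16: phase=(10,6,1,3) vs β=6 → FL=W FR=W RL=S RR=S

t=2: FL=W FR=S RL=W RR=S
t=4: FL=W FR=W RL=S RR=S
t=8: FL=S FR=W RL=S RR=W
t=11: FL=S FR=S RL=W RR=W
t=12: FL=W FR=S RL=W RR=W
t=13: FL=W FR=S RL=W RR=S
t=15: FL=W FR=S RL=S RR=S
t=16: FL=W FR=W RL=S RR=S


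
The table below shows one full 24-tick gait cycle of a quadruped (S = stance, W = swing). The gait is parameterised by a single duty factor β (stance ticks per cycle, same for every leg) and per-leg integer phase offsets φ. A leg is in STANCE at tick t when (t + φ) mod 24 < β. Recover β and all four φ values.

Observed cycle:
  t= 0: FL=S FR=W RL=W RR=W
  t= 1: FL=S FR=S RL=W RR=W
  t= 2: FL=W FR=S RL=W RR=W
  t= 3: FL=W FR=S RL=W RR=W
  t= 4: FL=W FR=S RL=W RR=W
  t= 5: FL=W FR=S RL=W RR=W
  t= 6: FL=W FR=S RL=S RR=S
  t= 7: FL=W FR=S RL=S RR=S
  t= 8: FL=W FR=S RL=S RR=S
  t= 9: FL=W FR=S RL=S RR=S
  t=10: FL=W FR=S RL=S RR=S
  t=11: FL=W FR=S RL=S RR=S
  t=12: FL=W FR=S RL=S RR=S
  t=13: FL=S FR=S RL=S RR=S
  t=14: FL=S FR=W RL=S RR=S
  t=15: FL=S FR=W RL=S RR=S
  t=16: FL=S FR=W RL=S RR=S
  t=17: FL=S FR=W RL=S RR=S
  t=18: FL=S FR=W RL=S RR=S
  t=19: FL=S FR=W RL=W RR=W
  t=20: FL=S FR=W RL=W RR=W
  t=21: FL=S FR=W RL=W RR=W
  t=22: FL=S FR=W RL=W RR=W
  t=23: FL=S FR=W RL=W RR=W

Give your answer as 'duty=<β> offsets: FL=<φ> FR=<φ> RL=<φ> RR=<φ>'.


duty=13 offsets: FL=11 FR=23 RL=18 RR=18

duty β = stance ticks per leg = 13
FL: stance ticks = 13; W→S at t=13 → φ=11
FR: stance ticks = 13; W→S at t=1 → φ=23
RL: stance ticks = 13; W→S at t=6 → φ=18
RR: stance ticks = 13; W→S at t=6 → φ=18


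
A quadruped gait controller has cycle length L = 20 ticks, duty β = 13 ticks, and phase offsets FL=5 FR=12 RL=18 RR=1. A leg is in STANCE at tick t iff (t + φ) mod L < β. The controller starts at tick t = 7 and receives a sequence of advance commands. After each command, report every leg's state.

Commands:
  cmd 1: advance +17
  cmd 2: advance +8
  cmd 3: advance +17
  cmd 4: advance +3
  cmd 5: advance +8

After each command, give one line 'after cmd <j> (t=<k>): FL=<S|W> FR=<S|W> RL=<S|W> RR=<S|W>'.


after cmd 1 (t=24): FL=S FR=W RL=S RR=S
after cmd 2 (t=32): FL=W FR=S RL=S RR=W
after cmd 3 (t=49): FL=W FR=S RL=S RR=S
after cmd 4 (t=52): FL=W FR=S RL=S RR=W
after cmd 5 (t=60): FL=S FR=S RL=W RR=S

start t=7: FL=S FR=W RL=S RR=S
cmd 1: advance +17 → t=24, phase=(9,16,2,5) → FL=S FR=W RL=S RR=S
cmd 2: advance +8 → t=32, phase=(17,4,10,13) → FL=W FR=S RL=S RR=W
cmd 3: advance +17 → t=49, phase=(14,1,7,10) → FL=W FR=S RL=S RR=S
cmd 4: advance +3 → t=52, phase=(17,4,10,13) → FL=W FR=S RL=S RR=W
cmd 5: advance +8 → t=60, phase=(5,12,18,1) → FL=S FR=S RL=W RR=S
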